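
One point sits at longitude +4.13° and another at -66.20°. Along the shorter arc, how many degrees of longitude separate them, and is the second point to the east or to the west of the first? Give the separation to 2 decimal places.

Raw difference: -66.20 − 4.13 = -70.33°.
Normalise into (−180°, 180°]: -70.33° stays -70.33°.
Negative ⇒ the second point lies to the west; separation 70.33°.

70.33° west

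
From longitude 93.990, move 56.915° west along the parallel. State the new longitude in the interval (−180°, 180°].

Start at +93.990°; shift −56.915° → +37.075°.
+37.075° already lies in (−180°, 180°].

+37.075°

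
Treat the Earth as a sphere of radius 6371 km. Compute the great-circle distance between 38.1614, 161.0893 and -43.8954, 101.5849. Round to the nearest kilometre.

10908 km

Δλ = 101.5849 − 161.0893 = -59.5044°.
Δφ = -43.8954 − 38.1614 = -82.0568°.
a = sin²(Δφ/2) + cos φ₁ · cos φ₂ · sin²(Δλ/2) = 0.570436.
c = 2·atan2(√a, √(1−a)) = 1.71214 rad → d = 6371·c ≈ 10908.03 km.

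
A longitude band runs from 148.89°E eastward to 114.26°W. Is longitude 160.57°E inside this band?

Band width going east from +148.89° to -114.26°: ((-114.26 − 148.89) mod 360) = 96.85°.
Offset of +160.57° east of the west edge: ((160.57 − 148.89) mod 360) = 11.68°.
11.68° ≤ 96.85° ⇒ inside.

Yes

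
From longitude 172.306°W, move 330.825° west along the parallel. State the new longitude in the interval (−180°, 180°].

Start at -172.306°; shift −330.825° → -503.131°.
-503.131° lies outside (−180°, 180°]; add 360° → -143.131°.

143.131°W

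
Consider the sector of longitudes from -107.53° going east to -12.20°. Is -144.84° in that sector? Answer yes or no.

No

Band width going east from -107.53° to -12.20°: ((-12.20 − -107.53) mod 360) = 95.33°.
Offset of -144.84° east of the west edge: ((-144.84 − -107.53) mod 360) = 322.69°.
322.69° > 95.33° ⇒ outside.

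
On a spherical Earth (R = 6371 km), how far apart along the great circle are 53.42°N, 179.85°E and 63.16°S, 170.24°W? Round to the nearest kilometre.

12992 km

Δλ = -170.24 − 179.85 = -350.09°; wrapped into (−180°, 180°]: 9.91°.
Δφ = -63.16 − 53.42 = -116.58°.
a = sin²(Δφ/2) + cos φ₁ · cos φ₂ · sin²(Δλ/2) = 0.725731.
c = 2·atan2(√a, √(1−a)) = 2.03920 rad → d = 6371·c ≈ 12991.74 km.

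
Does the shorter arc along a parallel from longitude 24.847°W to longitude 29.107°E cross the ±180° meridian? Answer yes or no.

No

Signed shortest Δλ = ((29.107 − -24.847 + 180) mod 360) − 180 = 53.954°.
Going east by 53.954° from -24.847° reaches +29.107° without touching 180°.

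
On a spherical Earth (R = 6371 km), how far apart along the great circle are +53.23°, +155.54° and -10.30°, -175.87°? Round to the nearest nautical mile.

Δλ = -175.87 − 155.54 = -331.41°; wrapped into (−180°, 180°]: 28.59°.
Δφ = -10.30 − 53.23 = -63.53°.
a = sin²(Δφ/2) + cos φ₁ · cos φ₂ · sin²(Δλ/2) = 0.313042.
c = 2·atan2(√a, √(1−a)) = 1.18757 rad → d = 6371·c ≈ 7566.00 km ≈ 4085.31 nmi.

4085 nmi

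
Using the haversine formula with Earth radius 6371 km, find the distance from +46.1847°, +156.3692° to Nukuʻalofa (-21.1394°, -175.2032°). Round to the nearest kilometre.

8015 km

Δλ = -175.2032 − 156.3692 = -331.5724°; wrapped into (−180°, 180°]: 28.4276°.
Δφ = -21.1394 − 46.1847 = -67.3241°.
a = sin²(Δφ/2) + cos φ₁ · cos φ₂ · sin²(Δλ/2) = 0.346173.
c = 2·atan2(√a, √(1−a)) = 1.25807 rad → d = 6371·c ≈ 8015.17 km.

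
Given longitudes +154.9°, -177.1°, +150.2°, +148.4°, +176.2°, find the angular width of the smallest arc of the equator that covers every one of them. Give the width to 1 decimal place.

Sort the longitudes: -177.1°, +148.4°, +150.2°, +154.9°, +176.2°.
Eastward gaps between consecutive values (wrapping around): 325.5°, 1.8°, 4.7°, 21.3°, 6.7°.
Largest gap = 325.5° ⇒ minimal covering band is its complement: 360° − 325.5° = 34.5°.
Band runs from +148.4° eastward to -177.1°, crossing the antimeridian.

34.5°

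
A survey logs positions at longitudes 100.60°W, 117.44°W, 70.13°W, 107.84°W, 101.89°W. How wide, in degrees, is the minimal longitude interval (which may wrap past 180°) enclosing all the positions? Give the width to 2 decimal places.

Sort the longitudes: -117.44°, -107.84°, -101.89°, -100.60°, -70.13°.
Eastward gaps between consecutive values (wrapping around): 9.60°, 5.95°, 1.29°, 30.47°, 312.69°.
Largest gap = 312.69° ⇒ minimal covering band is its complement: 360° − 312.69° = 47.31°.
Band runs from -117.44° eastward to -70.13°.

47.31°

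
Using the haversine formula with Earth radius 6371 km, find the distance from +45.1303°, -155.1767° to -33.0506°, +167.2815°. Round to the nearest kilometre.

Δλ = 167.2815 − -155.1767 = 322.4582°; wrapped into (−180°, 180°]: -37.5418°.
Δφ = -33.0506 − 45.1303 = -78.1809°.
a = sin²(Δφ/2) + cos φ₁ · cos φ₂ · sin²(Δλ/2) = 0.458819.
c = 2·atan2(√a, √(1−a)) = 1.48834 rad → d = 6371·c ≈ 9482.23 km.

9482 km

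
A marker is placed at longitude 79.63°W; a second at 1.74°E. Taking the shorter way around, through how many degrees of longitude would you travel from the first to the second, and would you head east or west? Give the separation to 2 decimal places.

81.37° east

Raw difference: 1.74 − -79.63 = 81.37°.
Normalise into (−180°, 180°]: 81.37° stays 81.37°.
Positive ⇒ the second point lies to the east; separation 81.37°.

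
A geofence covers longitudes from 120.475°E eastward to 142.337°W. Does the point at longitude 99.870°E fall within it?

No

Band width going east from +120.475° to -142.337°: ((-142.337 − 120.475) mod 360) = 97.188°.
Offset of +99.870° east of the west edge: ((99.870 − 120.475) mod 360) = 339.395°.
339.395° > 97.188° ⇒ outside.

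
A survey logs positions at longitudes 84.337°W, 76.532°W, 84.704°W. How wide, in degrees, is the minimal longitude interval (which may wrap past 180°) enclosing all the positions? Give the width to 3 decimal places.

8.172°

Sort the longitudes: -84.704°, -84.337°, -76.532°.
Eastward gaps between consecutive values (wrapping around): 0.367°, 7.805°, 351.828°.
Largest gap = 351.828° ⇒ minimal covering band is its complement: 360° − 351.828° = 8.172°.
Band runs from -84.704° eastward to -76.532°.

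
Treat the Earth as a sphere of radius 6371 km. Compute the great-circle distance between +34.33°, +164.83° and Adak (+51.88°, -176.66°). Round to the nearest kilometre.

2448 km

Δλ = -176.66 − 164.83 = -341.49°; wrapped into (−180°, 180°]: 18.51°.
Δφ = 51.88 − 34.33 = 17.55°.
a = sin²(Δφ/2) + cos φ₁ · cos φ₂ · sin²(Δλ/2) = 0.036459.
c = 2·atan2(√a, √(1−a)) = 0.38424 rad → d = 6371·c ≈ 2448.01 km.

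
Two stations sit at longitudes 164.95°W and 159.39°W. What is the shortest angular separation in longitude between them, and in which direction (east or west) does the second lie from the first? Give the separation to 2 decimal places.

Raw difference: -159.39 − -164.95 = 5.56°.
Normalise into (−180°, 180°]: 5.56° stays 5.56°.
Positive ⇒ the second point lies to the east; separation 5.56°.

5.56° east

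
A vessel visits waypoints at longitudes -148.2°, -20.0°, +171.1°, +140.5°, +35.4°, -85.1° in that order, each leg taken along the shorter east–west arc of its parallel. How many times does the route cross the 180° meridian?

Leg 1: -148.2° → -20.0°, shortest Δλ = 128.2° (east) — does not cross 180°.
Leg 2: -20.0° → +171.1°, shortest Δλ = -168.9° (west) — crosses 180°.
Leg 3: +171.1° → +140.5°, shortest Δλ = -30.6° (west) — does not cross 180°.
Leg 4: +140.5° → +35.4°, shortest Δλ = -105.1° (west) — does not cross 180°.
Leg 5: +35.4° → -85.1°, shortest Δλ = -120.5° (west) — does not cross 180°.
Total crossings: 1.

1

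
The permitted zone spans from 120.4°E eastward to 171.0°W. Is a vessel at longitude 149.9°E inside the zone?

Band width going east from +120.4° to -171.0°: ((-171.0 − 120.4) mod 360) = 68.6°.
Offset of +149.9° east of the west edge: ((149.9 − 120.4) mod 360) = 29.5°.
29.5° ≤ 68.6° ⇒ inside.

Yes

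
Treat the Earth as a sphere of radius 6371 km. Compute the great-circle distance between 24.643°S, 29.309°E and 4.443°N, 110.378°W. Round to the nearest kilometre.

Δλ = -110.378 − 29.309 = -139.687°.
Δφ = 4.443 − -24.643 = 29.086°.
a = sin²(Δφ/2) + cos φ₁ · cos φ₂ · sin²(Δλ/2) = 0.861646.
c = 2·atan2(√a, √(1−a)) = 2.37935 rad → d = 6371·c ≈ 15158.86 km.

15159 km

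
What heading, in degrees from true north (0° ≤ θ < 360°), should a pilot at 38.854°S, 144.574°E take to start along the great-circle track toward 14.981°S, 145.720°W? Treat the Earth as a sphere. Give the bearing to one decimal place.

Δλ = -145.720 − 144.574 = -290.294°; wrapped into (−180°, 180°]: 69.706°.
θ = atan2( sin Δλ · cos φ₂ , cos φ₁ · sin φ₂ − sin φ₁ · cos φ₂ · cos Δλ )
  = atan2(0.90605, 0.00888) = 89.438° → normalised to [0°, 360°): 89.438°.

89.4°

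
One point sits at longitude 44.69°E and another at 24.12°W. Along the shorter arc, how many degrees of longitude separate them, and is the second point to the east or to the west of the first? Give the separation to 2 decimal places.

Raw difference: -24.12 − 44.69 = -68.81°.
Normalise into (−180°, 180°]: -68.81° stays -68.81°.
Negative ⇒ the second point lies to the west; separation 68.81°.

68.81° west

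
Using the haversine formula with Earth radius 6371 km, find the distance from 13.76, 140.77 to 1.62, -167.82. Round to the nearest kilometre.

Δλ = -167.82 − 140.77 = -308.59°; wrapped into (−180°, 180°]: 51.41°.
Δφ = 1.62 − 13.76 = -12.14°.
a = sin²(Δφ/2) + cos φ₁ · cos φ₂ · sin²(Δλ/2) = 0.193838.
c = 2·atan2(√a, √(1−a)) = 0.91180 rad → d = 6371·c ≈ 5809.07 km.

5809 km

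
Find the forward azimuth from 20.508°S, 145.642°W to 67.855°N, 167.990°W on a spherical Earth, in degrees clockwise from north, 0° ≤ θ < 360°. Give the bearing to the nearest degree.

Δλ = -167.990 − -145.642 = -22.348°.
θ = atan2( sin Δλ · cos φ₂ , cos φ₁ · sin φ₂ − sin φ₁ · cos φ₂ · cos Δλ )
  = atan2(-0.14333, 0.98967) = -8.241° → normalised to [0°, 360°): 351.759°.

352°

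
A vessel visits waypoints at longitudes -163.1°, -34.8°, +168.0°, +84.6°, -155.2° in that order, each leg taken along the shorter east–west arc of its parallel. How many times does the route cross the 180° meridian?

Leg 1: -163.1° → -34.8°, shortest Δλ = 128.3° (east) — does not cross 180°.
Leg 2: -34.8° → +168.0°, shortest Δλ = -157.2° (west) — crosses 180°.
Leg 3: +168.0° → +84.6°, shortest Δλ = -83.4° (west) — does not cross 180°.
Leg 4: +84.6° → -155.2°, shortest Δλ = 120.2° (east) — crosses 180°.
Total crossings: 2.

2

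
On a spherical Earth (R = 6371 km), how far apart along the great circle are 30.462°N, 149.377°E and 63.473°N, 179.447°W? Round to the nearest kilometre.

Δλ = -179.447 − 149.377 = -328.824°; wrapped into (−180°, 180°]: 31.176°.
Δφ = 63.473 − 30.462 = 33.011°.
a = sin²(Δφ/2) + cos φ₁ · cos φ₂ · sin²(Δλ/2) = 0.108516.
c = 2·atan2(√a, √(1−a)) = 0.67137 rad → d = 6371·c ≈ 4277.31 km.

4277 km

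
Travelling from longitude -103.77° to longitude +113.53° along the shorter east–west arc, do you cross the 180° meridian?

Naïve |113.53 − -103.77| = 217.3° > 180°, so the shorter arc goes the other way round — across 180°.
Signed shortest Δλ = ((113.53 − -103.77 + 180) mod 360) − 180 = -142.7°.
Going west by 142.7° from -103.77° passes through 180° before reaching +113.53°.

Yes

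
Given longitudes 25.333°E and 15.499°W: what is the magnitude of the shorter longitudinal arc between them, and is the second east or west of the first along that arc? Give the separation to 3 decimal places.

Raw difference: -15.499 − 25.333 = -40.832°.
Normalise into (−180°, 180°]: -40.832° stays -40.832°.
Negative ⇒ the second point lies to the west; separation 40.832°.

40.832° west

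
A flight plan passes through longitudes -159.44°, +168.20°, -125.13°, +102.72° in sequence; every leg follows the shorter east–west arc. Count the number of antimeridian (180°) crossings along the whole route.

3

Leg 1: -159.44° → +168.20°, shortest Δλ = -32.36° (west) — crosses 180°.
Leg 2: +168.20° → -125.13°, shortest Δλ = 66.67° (east) — crosses 180°.
Leg 3: -125.13° → +102.72°, shortest Δλ = -132.15° (west) — crosses 180°.
Total crossings: 3.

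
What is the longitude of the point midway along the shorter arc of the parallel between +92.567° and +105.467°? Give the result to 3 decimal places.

+99.017°

Signed shortest Δλ from +92.567° to +105.467° is +12.900°.
Midpoint longitude = +92.567° + (+12.900°)/2 = +92.567° + 6.450° = +99.017°.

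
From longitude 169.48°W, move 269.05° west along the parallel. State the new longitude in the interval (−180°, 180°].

78.53°W

Start at -169.48°; shift −269.05° → -438.53°.
-438.53° lies outside (−180°, 180°]; add 360° → -78.53°.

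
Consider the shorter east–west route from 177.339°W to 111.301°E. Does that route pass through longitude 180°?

Naïve |111.301 − -177.339| = 288.64° > 180°, so the shorter arc goes the other way round — across 180°.
Signed shortest Δλ = ((111.301 − -177.339 + 180) mod 360) − 180 = -71.36°.
Going west by 71.36° from -177.339° passes through 180° before reaching +111.301°.

Yes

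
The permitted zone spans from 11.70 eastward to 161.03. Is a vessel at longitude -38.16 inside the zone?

No

Band width going east from +11.70° to +161.03°: ((161.03 − 11.70) mod 360) = 149.33°.
Offset of -38.16° east of the west edge: ((-38.16 − 11.70) mod 360) = 310.14°.
310.14° > 149.33° ⇒ outside.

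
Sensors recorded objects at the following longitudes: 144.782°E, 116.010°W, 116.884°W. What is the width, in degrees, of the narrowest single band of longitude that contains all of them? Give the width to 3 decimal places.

Sort the longitudes: -116.884°, -116.010°, +144.782°.
Eastward gaps between consecutive values (wrapping around): 0.874°, 260.792°, 98.334°.
Largest gap = 260.792° ⇒ minimal covering band is its complement: 360° − 260.792° = 99.208°.
Band runs from +144.782° eastward to -116.010°, crossing the antimeridian.

99.208°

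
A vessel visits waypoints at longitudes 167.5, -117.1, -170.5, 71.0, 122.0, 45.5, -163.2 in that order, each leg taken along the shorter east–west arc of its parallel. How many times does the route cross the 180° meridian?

3

Leg 1: +167.5° → -117.1°, shortest Δλ = 75.4° (east) — crosses 180°.
Leg 2: -117.1° → -170.5°, shortest Δλ = -53.4° (west) — does not cross 180°.
Leg 3: -170.5° → +71.0°, shortest Δλ = -118.5° (west) — crosses 180°.
Leg 4: +71.0° → +122.0°, shortest Δλ = 51.0° (east) — does not cross 180°.
Leg 5: +122.0° → +45.5°, shortest Δλ = -76.5° (west) — does not cross 180°.
Leg 6: +45.5° → -163.2°, shortest Δλ = 151.3° (east) — crosses 180°.
Total crossings: 3.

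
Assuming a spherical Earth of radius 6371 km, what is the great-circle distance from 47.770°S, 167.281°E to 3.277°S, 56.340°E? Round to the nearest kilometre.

Δλ = 56.340 − 167.281 = -110.941°.
Δφ = -3.277 − -47.770 = 44.493°.
a = sin²(Δφ/2) + cos φ₁ · cos φ₂ · sin²(Δλ/2) = 0.598748.
c = 2·atan2(√a, √(1−a)) = 1.76960 rad → d = 6371·c ≈ 11274.12 km.

11274 km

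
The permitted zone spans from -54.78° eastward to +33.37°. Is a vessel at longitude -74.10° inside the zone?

Band width going east from -54.78° to +33.37°: ((33.37 − -54.78) mod 360) = 88.15°.
Offset of -74.10° east of the west edge: ((-74.10 − -54.78) mod 360) = 340.68°.
340.68° > 88.15° ⇒ outside.

No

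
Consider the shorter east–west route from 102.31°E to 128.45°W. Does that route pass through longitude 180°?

Yes

Naïve |-128.45 − 102.31| = 230.76° > 180°, so the shorter arc goes the other way round — across 180°.
Signed shortest Δλ = ((-128.45 − 102.31 + 180) mod 360) − 180 = 129.24°.
Going east by 129.24° from +102.31° passes through 180° before reaching -128.45°.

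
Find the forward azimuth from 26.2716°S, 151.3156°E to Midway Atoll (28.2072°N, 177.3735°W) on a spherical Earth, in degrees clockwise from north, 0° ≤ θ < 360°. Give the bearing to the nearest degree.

31°

Δλ = -177.3735 − 151.3156 = -328.6891°; wrapped into (−180°, 180°]: 31.3109°.
θ = atan2( sin Δλ · cos φ₂ , cos φ₁ · sin φ₂ − sin φ₁ · cos φ₂ · cos Δλ )
  = atan2(0.45797, 0.75709) = 31.170° → normalised to [0°, 360°): 31.170°.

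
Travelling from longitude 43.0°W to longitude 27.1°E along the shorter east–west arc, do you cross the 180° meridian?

Signed shortest Δλ = ((27.1 − -43.0 + 180) mod 360) − 180 = 70.1°.
Going east by 70.1° from -43.0° reaches +27.1° without touching 180°.

No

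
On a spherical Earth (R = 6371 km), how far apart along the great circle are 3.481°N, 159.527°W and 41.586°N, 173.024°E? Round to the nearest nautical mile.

2723 nmi

Δλ = 173.024 − -159.527 = 332.551°; wrapped into (−180°, 180°]: -27.449°.
Δφ = 41.586 − 3.481 = 38.105°.
a = sin²(Δφ/2) + cos φ₁ · cos φ₂ · sin²(Δλ/2) = 0.148584.
c = 2·atan2(√a, √(1−a)) = 0.79143 rad → d = 6371·c ≈ 5042.17 km ≈ 2722.55 nmi.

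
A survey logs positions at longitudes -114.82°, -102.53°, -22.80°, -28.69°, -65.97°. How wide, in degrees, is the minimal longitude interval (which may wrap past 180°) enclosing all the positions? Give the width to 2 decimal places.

92.02°

Sort the longitudes: -114.82°, -102.53°, -65.97°, -28.69°, -22.80°.
Eastward gaps between consecutive values (wrapping around): 12.29°, 36.56°, 37.28°, 5.89°, 267.98°.
Largest gap = 267.98° ⇒ minimal covering band is its complement: 360° − 267.98° = 92.02°.
Band runs from -114.82° eastward to -22.80°.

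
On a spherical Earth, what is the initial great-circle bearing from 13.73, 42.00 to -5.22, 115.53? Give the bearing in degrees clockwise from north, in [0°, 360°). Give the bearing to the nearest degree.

99°

Δλ = 115.53 − 42.00 = 73.53°.
θ = atan2( sin Δλ · cos φ₂ , cos φ₁ · sin φ₂ − sin φ₁ · cos φ₂ · cos Δλ )
  = atan2(0.95499, -0.15539) = 99.242° → normalised to [0°, 360°): 99.242°.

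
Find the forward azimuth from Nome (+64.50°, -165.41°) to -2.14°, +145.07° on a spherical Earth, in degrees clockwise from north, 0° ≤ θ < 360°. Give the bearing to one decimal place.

231.6°

Δλ = 145.07 − -165.41 = 310.48°; wrapped into (−180°, 180°]: -49.52°.
θ = atan2( sin Δλ · cos φ₂ , cos φ₁ · sin φ₂ − sin φ₁ · cos φ₂ · cos Δλ )
  = atan2(-0.76010, -0.60161) = -128.361° → normalised to [0°, 360°): 231.639°.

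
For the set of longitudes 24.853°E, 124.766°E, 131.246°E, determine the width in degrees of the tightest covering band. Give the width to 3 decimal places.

106.393°

Sort the longitudes: +24.853°, +124.766°, +131.246°.
Eastward gaps between consecutive values (wrapping around): 99.913°, 6.480°, 253.607°.
Largest gap = 253.607° ⇒ minimal covering band is its complement: 360° − 253.607° = 106.393°.
Band runs from +24.853° eastward to +131.246°.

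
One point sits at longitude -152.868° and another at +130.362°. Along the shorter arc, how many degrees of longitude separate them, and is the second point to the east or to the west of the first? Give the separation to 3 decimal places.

76.770° west

Raw difference: 130.362 − -152.868 = 283.23°.
Normalise into (−180°, 180°]: 283.23° − 360° = -76.77°.
Negative ⇒ the second point lies to the west; separation 76.770°.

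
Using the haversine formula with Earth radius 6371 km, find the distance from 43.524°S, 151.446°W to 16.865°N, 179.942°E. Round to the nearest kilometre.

7320 km

Δλ = 179.942 − -151.446 = 331.388°; wrapped into (−180°, 180°]: -28.612°.
Δφ = 16.865 − -43.524 = 60.389°.
a = sin²(Δφ/2) + cos φ₁ · cos φ₂ · sin²(Δλ/2) = 0.295314.
c = 2·atan2(√a, √(1−a)) = 1.14903 rad → d = 6371·c ≈ 7320.48 km.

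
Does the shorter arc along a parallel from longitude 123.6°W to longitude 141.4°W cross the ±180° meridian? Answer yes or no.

Signed shortest Δλ = ((-141.4 − -123.6 + 180) mod 360) − 180 = -17.8°.
Going west by 17.8° from -123.6° reaches -141.4° without touching 180°.

No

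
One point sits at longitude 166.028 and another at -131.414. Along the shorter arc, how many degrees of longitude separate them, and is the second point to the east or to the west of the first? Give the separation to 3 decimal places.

62.558° east

Raw difference: -131.414 − 166.028 = -297.442°.
Normalise into (−180°, 180°]: -297.442° + 360° = 62.558°.
Positive ⇒ the second point lies to the east; separation 62.558°.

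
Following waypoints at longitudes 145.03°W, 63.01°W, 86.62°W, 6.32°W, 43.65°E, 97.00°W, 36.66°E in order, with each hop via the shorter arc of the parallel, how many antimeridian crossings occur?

Leg 1: -145.03° → -63.01°, shortest Δλ = 82.02° (east) — does not cross 180°.
Leg 2: -63.01° → -86.62°, shortest Δλ = -23.61° (west) — does not cross 180°.
Leg 3: -86.62° → -6.32°, shortest Δλ = 80.3° (east) — does not cross 180°.
Leg 4: -6.32° → +43.65°, shortest Δλ = 49.97° (east) — does not cross 180°.
Leg 5: +43.65° → -97.00°, shortest Δλ = -140.65° (west) — does not cross 180°.
Leg 6: -97.00° → +36.66°, shortest Δλ = 133.66° (east) — does not cross 180°.
Total crossings: 0.

0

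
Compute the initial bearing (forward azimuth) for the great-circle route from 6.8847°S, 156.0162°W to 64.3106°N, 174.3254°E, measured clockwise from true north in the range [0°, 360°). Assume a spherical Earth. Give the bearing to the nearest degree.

347°

Δλ = 174.3254 − -156.0162 = 330.3416°; wrapped into (−180°, 180°]: -29.6584°.
θ = atan2( sin Δλ · cos φ₂ , cos φ₁ · sin φ₂ − sin φ₁ · cos φ₂ · cos Δλ )
  = atan2(-0.21450, 0.93982) = -12.857° → normalised to [0°, 360°): 347.143°.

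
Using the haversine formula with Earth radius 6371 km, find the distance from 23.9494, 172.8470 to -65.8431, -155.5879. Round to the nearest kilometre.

Δλ = -155.5879 − 172.8470 = -328.4349°; wrapped into (−180°, 180°]: 31.5651°.
Δφ = -65.8431 − 23.9494 = -89.7925°.
a = sin²(Δφ/2) + cos φ₁ · cos φ₂ · sin²(Δλ/2) = 0.525857.
c = 2·atan2(√a, √(1−a)) = 1.62253 rad → d = 6371·c ≈ 10337.16 km.

10337 km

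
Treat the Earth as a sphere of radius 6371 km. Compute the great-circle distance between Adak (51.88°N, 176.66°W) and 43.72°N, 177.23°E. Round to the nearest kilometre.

1015 km

Δλ = 177.23 − -176.66 = 353.89°; wrapped into (−180°, 180°]: -6.11°.
Δφ = 43.72 − 51.88 = -8.16°.
a = sin²(Δφ/2) + cos φ₁ · cos φ₂ · sin²(Δλ/2) = 0.006329.
c = 2·atan2(√a, √(1−a)) = 0.15928 rad → d = 6371·c ≈ 1014.80 km.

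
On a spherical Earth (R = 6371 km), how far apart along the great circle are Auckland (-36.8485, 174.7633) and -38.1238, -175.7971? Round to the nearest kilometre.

Δλ = -175.7971 − 174.7633 = -350.5604°; wrapped into (−180°, 180°]: 9.4396°.
Δφ = -38.1238 − -36.8485 = -1.2753°.
a = sin²(Δφ/2) + cos φ₁ · cos φ₂ · sin²(Δλ/2) = 0.004386.
c = 2·atan2(√a, √(1−a)) = 0.13255 rad → d = 6371·c ≈ 844.48 km.

844 km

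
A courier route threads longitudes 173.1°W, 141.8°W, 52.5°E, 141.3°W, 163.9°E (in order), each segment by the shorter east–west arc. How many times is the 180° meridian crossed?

3

Leg 1: -173.1° → -141.8°, shortest Δλ = 31.3° (east) — does not cross 180°.
Leg 2: -141.8° → +52.5°, shortest Δλ = -165.7° (west) — crosses 180°.
Leg 3: +52.5° → -141.3°, shortest Δλ = 166.2° (east) — crosses 180°.
Leg 4: -141.3° → +163.9°, shortest Δλ = -54.8° (west) — crosses 180°.
Total crossings: 3.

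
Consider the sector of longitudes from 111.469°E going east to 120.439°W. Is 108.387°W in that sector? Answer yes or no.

No

Band width going east from +111.469° to -120.439°: ((-120.439 − 111.469) mod 360) = 128.092°.
Offset of -108.387° east of the west edge: ((-108.387 − 111.469) mod 360) = 140.144°.
140.144° > 128.092° ⇒ outside.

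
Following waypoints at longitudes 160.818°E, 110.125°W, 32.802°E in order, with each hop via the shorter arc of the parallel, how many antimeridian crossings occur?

1

Leg 1: +160.818° → -110.125°, shortest Δλ = 89.057° (east) — crosses 180°.
Leg 2: -110.125° → +32.802°, shortest Δλ = 142.927° (east) — does not cross 180°.
Total crossings: 1.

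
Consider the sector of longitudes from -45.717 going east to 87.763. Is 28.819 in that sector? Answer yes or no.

Yes

Band width going east from -45.717° to +87.763°: ((87.763 − -45.717) mod 360) = 133.480°.
Offset of +28.819° east of the west edge: ((28.819 − -45.717) mod 360) = 74.536°.
74.536° ≤ 133.480° ⇒ inside.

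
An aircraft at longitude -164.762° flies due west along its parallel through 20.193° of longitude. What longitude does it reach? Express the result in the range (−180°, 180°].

Start at -164.762°; shift −20.193° → -184.955°.
-184.955° lies outside (−180°, 180°]; add 360° → +175.045°.

+175.045°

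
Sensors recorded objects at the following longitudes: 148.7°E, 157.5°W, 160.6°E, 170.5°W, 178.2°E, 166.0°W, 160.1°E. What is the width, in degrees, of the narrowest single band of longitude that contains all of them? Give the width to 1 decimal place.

Sort the longitudes: -170.5°, -166.0°, -157.5°, +148.7°, +160.1°, +160.6°, +178.2°.
Eastward gaps between consecutive values (wrapping around): 4.5°, 8.5°, 306.2°, 11.4°, 0.5°, 17.6°, 11.3°.
Largest gap = 306.2° ⇒ minimal covering band is its complement: 360° − 306.2° = 53.8°.
Band runs from +148.7° eastward to -157.5°, crossing the antimeridian.

53.8°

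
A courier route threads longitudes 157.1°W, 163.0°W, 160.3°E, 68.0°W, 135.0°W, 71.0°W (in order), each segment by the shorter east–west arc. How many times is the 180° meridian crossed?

Leg 1: -157.1° → -163.0°, shortest Δλ = -5.9° (west) — does not cross 180°.
Leg 2: -163.0° → +160.3°, shortest Δλ = -36.7° (west) — crosses 180°.
Leg 3: +160.3° → -68.0°, shortest Δλ = 131.7° (east) — crosses 180°.
Leg 4: -68.0° → -135.0°, shortest Δλ = -67.0° (west) — does not cross 180°.
Leg 5: -135.0° → -71.0°, shortest Δλ = 64.0° (east) — does not cross 180°.
Total crossings: 2.

2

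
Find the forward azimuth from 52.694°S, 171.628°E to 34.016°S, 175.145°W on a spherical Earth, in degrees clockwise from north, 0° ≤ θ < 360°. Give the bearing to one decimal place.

32.1°

Δλ = -175.145 − 171.628 = -346.773°; wrapped into (−180°, 180°]: 13.227°.
θ = atan2( sin Δλ · cos φ₂ , cos φ₁ · sin φ₂ − sin φ₁ · cos φ₂ · cos Δλ )
  = atan2(0.18966, 0.30276) = 32.064° → normalised to [0°, 360°): 32.064°.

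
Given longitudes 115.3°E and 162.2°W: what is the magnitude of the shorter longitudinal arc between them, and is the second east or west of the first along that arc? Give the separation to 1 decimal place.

82.5° east

Raw difference: -162.2 − 115.3 = -277.5°.
Normalise into (−180°, 180°]: -277.5° + 360° = 82.5°.
Positive ⇒ the second point lies to the east; separation 82.5°.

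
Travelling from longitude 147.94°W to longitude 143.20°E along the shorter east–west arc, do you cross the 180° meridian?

Naïve |143.20 − -147.94| = 291.14° > 180°, so the shorter arc goes the other way round — across 180°.
Signed shortest Δλ = ((143.20 − -147.94 + 180) mod 360) − 180 = -68.86°.
Going west by 68.86° from -147.94° passes through 180° before reaching +143.20°.

Yes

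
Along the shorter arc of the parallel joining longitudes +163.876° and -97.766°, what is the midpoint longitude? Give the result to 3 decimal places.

-146.945°

Signed shortest Δλ from +163.876° to -97.766° is +98.358°.
Midpoint longitude = +163.876° + (+98.358°)/2 = +163.876° + 49.179° = +213.055°.
Normalise into (−180°, 180°]: -146.945°.
(The naïve average (+163.876 + -97.766)/2 = 33.055° is on the wrong side of the globe.)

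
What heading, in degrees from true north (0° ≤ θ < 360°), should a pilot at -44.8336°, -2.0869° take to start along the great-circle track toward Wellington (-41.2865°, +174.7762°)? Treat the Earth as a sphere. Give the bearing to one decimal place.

Δλ = 174.7762 − -2.0869 = 176.8631°.
θ = atan2( sin Δλ · cos φ₂ , cos φ₁ · sin φ₂ − sin φ₁ · cos φ₂ · cos Δλ )
  = atan2(0.04112, -0.99691) = 177.638° → normalised to [0°, 360°): 177.638°.

177.6°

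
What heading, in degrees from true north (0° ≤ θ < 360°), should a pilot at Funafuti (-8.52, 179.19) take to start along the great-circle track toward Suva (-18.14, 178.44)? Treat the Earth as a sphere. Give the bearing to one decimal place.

184.3°

Δλ = 178.44 − 179.19 = -0.75°.
θ = atan2( sin Δλ · cos φ₂ , cos φ₁ · sin φ₂ − sin φ₁ · cos φ₂ · cos Δλ )
  = atan2(-0.01244, -0.16712) = -175.743° → normalised to [0°, 360°): 184.257°.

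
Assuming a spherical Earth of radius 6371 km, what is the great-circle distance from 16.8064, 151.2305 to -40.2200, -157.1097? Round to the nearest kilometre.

Δλ = -157.1097 − 151.2305 = -308.3402°; wrapped into (−180°, 180°]: 51.6598°.
Δφ = -40.2200 − 16.8064 = -57.0264°.
a = sin²(Δφ/2) + cos φ₁ · cos φ₂ · sin²(Δλ/2) = 0.366635.
c = 2·atan2(√a, √(1−a)) = 1.30080 rad → d = 6371·c ≈ 8287.38 km.

8287 km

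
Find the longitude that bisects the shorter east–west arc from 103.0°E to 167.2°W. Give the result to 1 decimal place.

147.9°E

Signed shortest Δλ from +103.0° to -167.2° is +89.8°.
Midpoint longitude = +103.0° + (+89.8°)/2 = +103.0° + 44.9° = +147.9°.
(The naïve average (+103.0 + -167.2)/2 = -32.1° is on the wrong side of the globe.)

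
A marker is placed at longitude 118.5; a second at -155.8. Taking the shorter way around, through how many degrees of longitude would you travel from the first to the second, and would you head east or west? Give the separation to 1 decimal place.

Raw difference: -155.8 − 118.5 = -274.3°.
Normalise into (−180°, 180°]: -274.3° + 360° = 85.7°.
Positive ⇒ the second point lies to the east; separation 85.7°.

85.7° east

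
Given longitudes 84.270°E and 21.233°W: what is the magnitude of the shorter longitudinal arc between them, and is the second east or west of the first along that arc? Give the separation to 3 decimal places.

Raw difference: -21.233 − 84.270 = -105.503°.
Normalise into (−180°, 180°]: -105.503° stays -105.503°.
Negative ⇒ the second point lies to the west; separation 105.503°.

105.503° west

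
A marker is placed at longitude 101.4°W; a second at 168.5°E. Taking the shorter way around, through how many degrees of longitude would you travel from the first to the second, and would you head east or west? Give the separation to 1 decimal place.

Raw difference: 168.5 − -101.4 = 269.9°.
Normalise into (−180°, 180°]: 269.9° − 360° = -90.1°.
Negative ⇒ the second point lies to the west; separation 90.1°.

90.1° west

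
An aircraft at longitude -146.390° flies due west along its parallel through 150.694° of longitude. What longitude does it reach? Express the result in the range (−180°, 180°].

Start at -146.390°; shift −150.694° → -297.084°.
-297.084° lies outside (−180°, 180°]; add 360° → +62.916°.

+62.916°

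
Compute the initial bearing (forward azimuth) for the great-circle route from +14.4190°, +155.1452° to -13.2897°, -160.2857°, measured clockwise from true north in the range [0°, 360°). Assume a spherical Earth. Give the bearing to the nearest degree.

120°

Δλ = -160.2857 − 155.1452 = -315.4309°; wrapped into (−180°, 180°]: 44.5691°.
θ = atan2( sin Δλ · cos φ₂ , cos φ₁ · sin φ₂ − sin φ₁ · cos φ₂ · cos Δλ )
  = atan2(0.68298, -0.39528) = 120.061° → normalised to [0°, 360°): 120.061°.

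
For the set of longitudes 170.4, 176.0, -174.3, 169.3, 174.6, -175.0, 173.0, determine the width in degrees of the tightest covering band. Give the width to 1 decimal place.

Sort the longitudes: -175.0°, -174.3°, +169.3°, +170.4°, +173.0°, +174.6°, +176.0°.
Eastward gaps between consecutive values (wrapping around): 0.7°, 343.6°, 1.1°, 2.6°, 1.6°, 1.4°, 9.0°.
Largest gap = 343.6° ⇒ minimal covering band is its complement: 360° − 343.6° = 16.4°.
Band runs from +169.3° eastward to -174.3°, crossing the antimeridian.

16.4°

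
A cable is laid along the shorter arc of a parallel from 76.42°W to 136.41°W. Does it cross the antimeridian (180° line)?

No

Signed shortest Δλ = ((-136.41 − -76.42 + 180) mod 360) − 180 = -59.99°.
Going west by 59.99° from -76.42° reaches -136.41° without touching 180°.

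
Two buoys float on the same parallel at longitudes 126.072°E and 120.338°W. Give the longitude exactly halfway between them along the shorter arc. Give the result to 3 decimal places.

Signed shortest Δλ from +126.072° to -120.338° is +113.590°.
Midpoint longitude = +126.072° + (+113.590°)/2 = +126.072° + 56.795° = +182.867°.
Normalise into (−180°, 180°]: -177.133°.
(The naïve average (+126.072 + -120.338)/2 = 2.867° is on the wrong side of the globe.)

177.133°W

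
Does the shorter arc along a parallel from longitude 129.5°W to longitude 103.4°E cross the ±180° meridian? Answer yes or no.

Naïve |103.4 − -129.5| = 232.9° > 180°, so the shorter arc goes the other way round — across 180°.
Signed shortest Δλ = ((103.4 − -129.5 + 180) mod 360) − 180 = -127.1°.
Going west by 127.1° from -129.5° passes through 180° before reaching +103.4°.

Yes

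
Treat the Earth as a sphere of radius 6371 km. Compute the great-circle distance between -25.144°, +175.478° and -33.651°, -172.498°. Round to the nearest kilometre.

1499 km

Δλ = -172.498 − 175.478 = -347.976°; wrapped into (−180°, 180°]: 12.024°.
Δφ = -33.651 − -25.144 = -8.507°.
a = sin²(Δφ/2) + cos φ₁ · cos φ₂ · sin²(Δλ/2) = 0.013767.
c = 2·atan2(√a, √(1−a)) = 0.23521 rad → d = 6371·c ≈ 1498.53 km.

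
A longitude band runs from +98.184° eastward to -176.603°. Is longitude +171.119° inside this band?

Yes

Band width going east from +98.184° to -176.603°: ((-176.603 − 98.184) mod 360) = 85.213°.
Offset of +171.119° east of the west edge: ((171.119 − 98.184) mod 360) = 72.935°.
72.935° ≤ 85.213° ⇒ inside.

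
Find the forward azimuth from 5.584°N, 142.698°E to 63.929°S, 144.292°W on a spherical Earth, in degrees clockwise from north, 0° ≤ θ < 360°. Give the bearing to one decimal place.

Δλ = -144.292 − 142.698 = -286.990°; wrapped into (−180°, 180°]: 73.010°.
θ = atan2( sin Δλ · cos φ₂ , cos φ₁ · sin φ₂ − sin φ₁ · cos φ₂ · cos Δλ )
  = atan2(0.42030, -0.90648) = 155.125° → normalised to [0°, 360°): 155.125°.

155.1°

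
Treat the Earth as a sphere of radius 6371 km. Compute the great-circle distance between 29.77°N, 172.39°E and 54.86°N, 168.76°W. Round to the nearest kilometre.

Δλ = -168.76 − 172.39 = -341.15°; wrapped into (−180°, 180°]: 18.85°.
Δφ = 54.86 − 29.77 = 25.09°.
a = sin²(Δφ/2) + cos φ₁ · cos φ₂ · sin²(Δλ/2) = 0.060576.
c = 2·atan2(√a, √(1−a)) = 0.49736 rad → d = 6371·c ≈ 3168.65 km.

3169 km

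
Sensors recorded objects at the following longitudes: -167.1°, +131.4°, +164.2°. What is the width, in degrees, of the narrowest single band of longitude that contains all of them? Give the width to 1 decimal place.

61.5°

Sort the longitudes: -167.1°, +131.4°, +164.2°.
Eastward gaps between consecutive values (wrapping around): 298.5°, 32.8°, 28.7°.
Largest gap = 298.5° ⇒ minimal covering band is its complement: 360° − 298.5° = 61.5°.
Band runs from +131.4° eastward to -167.1°, crossing the antimeridian.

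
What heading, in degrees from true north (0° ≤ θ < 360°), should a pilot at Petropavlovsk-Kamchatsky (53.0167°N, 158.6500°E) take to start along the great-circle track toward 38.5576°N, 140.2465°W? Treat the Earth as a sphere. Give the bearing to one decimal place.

Δλ = -140.2465 − 158.6500 = -298.8965°; wrapped into (−180°, 180°]: 61.1035°.
θ = atan2( sin Δλ · cos φ₂ , cos φ₁ · sin φ₂ − sin φ₁ · cos φ₂ · cos Δλ )
  = atan2(0.68462, 0.07312) = 83.904° → normalised to [0°, 360°): 83.904°.

83.9°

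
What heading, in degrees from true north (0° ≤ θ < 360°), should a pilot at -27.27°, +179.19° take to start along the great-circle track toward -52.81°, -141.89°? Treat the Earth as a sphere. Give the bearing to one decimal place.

Δλ = -141.89 − 179.19 = -321.08°; wrapped into (−180°, 180°]: 38.92°.
θ = atan2( sin Δλ · cos φ₂ , cos φ₁ · sin φ₂ − sin φ₁ · cos φ₂ · cos Δλ )
  = atan2(0.37974, -0.49262) = 142.373° → normalised to [0°, 360°): 142.373°.

142.4°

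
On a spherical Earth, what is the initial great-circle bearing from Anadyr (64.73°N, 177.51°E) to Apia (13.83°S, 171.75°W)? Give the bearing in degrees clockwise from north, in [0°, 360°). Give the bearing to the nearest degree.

Δλ = -171.75 − 177.51 = -349.26°; wrapped into (−180°, 180°]: 10.74°.
θ = atan2( sin Δλ · cos φ₂ , cos φ₁ · sin φ₂ − sin φ₁ · cos φ₂ · cos Δλ )
  = atan2(0.18095, -0.96475) = 169.377° → normalised to [0°, 360°): 169.377°.

169°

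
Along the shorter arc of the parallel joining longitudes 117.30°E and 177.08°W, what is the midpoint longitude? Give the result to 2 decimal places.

Signed shortest Δλ from +117.30° to -177.08° is +65.62°.
Midpoint longitude = +117.30° + (+65.62°)/2 = +117.30° + 32.81° = +150.11°.
(The naïve average (+117.30 + -177.08)/2 = -29.89° is on the wrong side of the globe.)

150.11°E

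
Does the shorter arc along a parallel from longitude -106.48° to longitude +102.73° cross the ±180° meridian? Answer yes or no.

Yes

Naïve |102.73 − -106.48| = 209.21° > 180°, so the shorter arc goes the other way round — across 180°.
Signed shortest Δλ = ((102.73 − -106.48 + 180) mod 360) − 180 = -150.79°.
Going west by 150.79° from -106.48° passes through 180° before reaching +102.73°.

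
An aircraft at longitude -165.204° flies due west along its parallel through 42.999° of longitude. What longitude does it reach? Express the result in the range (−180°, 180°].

Start at -165.204°; shift −42.999° → -208.203°.
-208.203° lies outside (−180°, 180°]; add 360° → +151.797°.

+151.797°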